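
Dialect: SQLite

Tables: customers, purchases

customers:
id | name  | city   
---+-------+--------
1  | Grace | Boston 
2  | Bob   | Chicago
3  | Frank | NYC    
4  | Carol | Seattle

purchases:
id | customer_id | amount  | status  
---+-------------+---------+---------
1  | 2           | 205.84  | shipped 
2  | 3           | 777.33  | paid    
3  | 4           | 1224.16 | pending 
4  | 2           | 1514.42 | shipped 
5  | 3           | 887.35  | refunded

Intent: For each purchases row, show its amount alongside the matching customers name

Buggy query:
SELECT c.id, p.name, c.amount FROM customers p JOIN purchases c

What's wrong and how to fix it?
Bug: JOIN with no ON clause produces a cartesian product; every purchases row pairs with every customers row

Fix: Specify the join condition linking the foreign key to the parent id

Corrected query:
SELECT c.id, p.name, c.amount FROM customers p JOIN purchases c ON c.customer_id = p.id

Result:
id | name  | amount 
---+-------+--------
1  | Bob   | 205.84 
2  | Frank | 777.33 
3  | Carol | 1224.16
4  | Bob   | 1514.42
5  | Frank | 887.35 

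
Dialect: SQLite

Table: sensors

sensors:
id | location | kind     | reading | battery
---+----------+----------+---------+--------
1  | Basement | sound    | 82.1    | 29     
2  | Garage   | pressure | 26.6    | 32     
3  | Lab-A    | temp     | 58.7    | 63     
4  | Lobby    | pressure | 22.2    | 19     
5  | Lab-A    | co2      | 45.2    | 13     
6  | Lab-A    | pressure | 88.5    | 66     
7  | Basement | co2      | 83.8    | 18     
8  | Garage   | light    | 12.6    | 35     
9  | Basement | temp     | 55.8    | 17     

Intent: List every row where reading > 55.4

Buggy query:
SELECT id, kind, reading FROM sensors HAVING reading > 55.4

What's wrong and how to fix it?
Bug: HAVING filters the output of aggregation, but this query has no GROUP BY and no aggregate functions, so SQLite rejects it (HAVING clause on a non-aggregate query); the condition here is per row

Fix: Use WHERE for row-level filtering

Corrected query:
SELECT id, kind, reading FROM sensors WHERE reading > 55.4

Result:
id | kind     | reading
---+----------+--------
1  | sound    | 82.1   
3  | temp     | 58.7   
6  | pressure | 88.5   
7  | co2      | 83.8   
9  | temp     | 55.8   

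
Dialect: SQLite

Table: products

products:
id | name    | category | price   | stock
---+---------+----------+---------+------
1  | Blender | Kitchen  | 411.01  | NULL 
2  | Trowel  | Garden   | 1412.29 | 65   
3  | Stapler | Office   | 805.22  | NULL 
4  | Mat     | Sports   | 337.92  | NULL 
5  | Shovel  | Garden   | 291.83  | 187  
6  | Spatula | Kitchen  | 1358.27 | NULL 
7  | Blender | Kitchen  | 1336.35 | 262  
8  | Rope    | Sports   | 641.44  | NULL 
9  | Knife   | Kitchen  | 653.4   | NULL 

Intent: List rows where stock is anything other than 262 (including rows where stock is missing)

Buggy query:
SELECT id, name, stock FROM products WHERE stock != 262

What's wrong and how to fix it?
Bug: 'stock != 262' is unknown when stock is NULL, so NULL rows are silently excluded

Fix: Add an explicit OR stock IS NULL to include the missing-value rows

Corrected query:
SELECT id, name, stock FROM products WHERE stock != 262 OR stock IS NULL

Result:
id | name    | stock
---+---------+------
1  | Blender | NULL 
2  | Trowel  | 65   
3  | Stapler | NULL 
4  | Mat     | NULL 
5  | Shovel  | 187  
6  | Spatula | NULL 
8  | Rope    | NULL 
9  | Knife   | NULL 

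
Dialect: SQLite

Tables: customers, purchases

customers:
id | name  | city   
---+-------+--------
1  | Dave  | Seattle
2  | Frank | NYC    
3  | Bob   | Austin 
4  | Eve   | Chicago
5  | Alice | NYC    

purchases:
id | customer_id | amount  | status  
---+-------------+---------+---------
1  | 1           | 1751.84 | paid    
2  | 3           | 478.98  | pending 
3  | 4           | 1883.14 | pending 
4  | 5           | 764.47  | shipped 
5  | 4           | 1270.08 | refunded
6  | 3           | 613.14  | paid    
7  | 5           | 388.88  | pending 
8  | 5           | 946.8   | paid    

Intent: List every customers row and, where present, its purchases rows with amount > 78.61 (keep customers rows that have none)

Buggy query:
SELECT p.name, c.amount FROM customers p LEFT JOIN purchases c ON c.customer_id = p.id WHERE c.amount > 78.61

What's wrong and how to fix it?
Bug: Filtering c.amount in WHERE discards the NULL rows produced by LEFT JOIN, turning it into an inner join

Fix: Move the right-table condition into the ON clause so unmatched parents are kept

Corrected query:
SELECT p.name, c.amount FROM customers p LEFT JOIN purchases c ON c.customer_id = p.id AND c.amount > 78.61

Result:
name  | amount 
------+--------
Dave  | 1751.84
Frank | NULL   
Bob   | 478.98 
Bob   | 613.14 
Eve   | 1270.08
Eve   | 1883.14
Alice | 388.88 
Alice | 764.47 
Alice | 946.8  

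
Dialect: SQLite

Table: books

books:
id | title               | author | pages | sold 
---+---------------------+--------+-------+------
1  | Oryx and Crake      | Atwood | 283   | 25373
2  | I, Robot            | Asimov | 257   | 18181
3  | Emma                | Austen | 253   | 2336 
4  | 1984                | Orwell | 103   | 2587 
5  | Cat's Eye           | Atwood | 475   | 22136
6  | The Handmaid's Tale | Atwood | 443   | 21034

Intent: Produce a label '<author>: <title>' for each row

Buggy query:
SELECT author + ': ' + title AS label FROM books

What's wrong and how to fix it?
Bug: '+' is numeric addition; on text columns SQLite converts them to 0 instead of concatenating

Fix: Replace + with || to concatenate text

Corrected query:
SELECT author || ': ' || title AS label FROM books

Result:
label                      
---------------------------
Atwood: Oryx and Crake     
Asimov: I, Robot           
Austen: Emma               
Orwell: 1984               
Atwood: Cat's Eye          
Atwood: The Handmaid's Tale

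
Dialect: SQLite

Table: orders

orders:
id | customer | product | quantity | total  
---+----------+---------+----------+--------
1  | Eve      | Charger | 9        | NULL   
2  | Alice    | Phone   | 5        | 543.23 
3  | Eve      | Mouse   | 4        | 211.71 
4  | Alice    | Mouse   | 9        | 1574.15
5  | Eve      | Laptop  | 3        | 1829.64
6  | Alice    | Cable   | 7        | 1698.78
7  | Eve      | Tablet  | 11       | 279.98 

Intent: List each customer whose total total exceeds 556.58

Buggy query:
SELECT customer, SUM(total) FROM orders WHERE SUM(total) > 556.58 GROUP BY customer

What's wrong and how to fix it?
Bug: WHERE runs before GROUP BY, so aggregates aren't available there

Fix: Use HAVING (which filters groups after aggregation) instead of WHERE

Corrected query:
SELECT customer, SUM(total) FROM orders GROUP BY customer HAVING SUM(total) > 556.58

Result:
customer | SUM(total)
---------+-----------
Alice    | 3816.16   
Eve      | 2321.33   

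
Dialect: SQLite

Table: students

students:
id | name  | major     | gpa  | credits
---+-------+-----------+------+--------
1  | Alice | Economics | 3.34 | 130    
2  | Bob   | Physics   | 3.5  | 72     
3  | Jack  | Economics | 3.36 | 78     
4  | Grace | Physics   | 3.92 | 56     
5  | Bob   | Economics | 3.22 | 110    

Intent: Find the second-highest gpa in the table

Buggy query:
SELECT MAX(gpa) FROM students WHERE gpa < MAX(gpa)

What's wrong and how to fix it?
Bug: MAX(gpa) on the right of the comparison is an aggregate-in-WHERE error

Fix: Compute the overall MAX in a subquery, then take MAX of rows below it

Corrected query:
SELECT MAX(gpa) FROM students WHERE gpa < (SELECT MAX(gpa) FROM students)

Result:
MAX(gpa)
--------
3.5     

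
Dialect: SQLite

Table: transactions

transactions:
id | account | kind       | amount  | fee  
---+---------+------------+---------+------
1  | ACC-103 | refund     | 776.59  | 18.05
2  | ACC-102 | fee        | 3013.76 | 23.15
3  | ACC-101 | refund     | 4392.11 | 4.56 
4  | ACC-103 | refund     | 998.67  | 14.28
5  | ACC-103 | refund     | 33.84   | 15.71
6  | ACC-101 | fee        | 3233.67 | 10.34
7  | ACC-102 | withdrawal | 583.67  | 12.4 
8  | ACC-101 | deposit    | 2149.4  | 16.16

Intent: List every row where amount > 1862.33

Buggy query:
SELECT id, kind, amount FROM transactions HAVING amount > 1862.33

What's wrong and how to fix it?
Bug: HAVING filters the output of aggregation, but this query has no GROUP BY and no aggregate functions, so SQLite rejects it (HAVING clause on a non-aggregate query); the condition here is per row

Fix: Use WHERE for row-level filtering

Corrected query:
SELECT id, kind, amount FROM transactions WHERE amount > 1862.33

Result:
id | kind    | amount 
---+---------+--------
2  | fee     | 3013.76
3  | refund  | 4392.11
6  | fee     | 3233.67
8  | deposit | 2149.4 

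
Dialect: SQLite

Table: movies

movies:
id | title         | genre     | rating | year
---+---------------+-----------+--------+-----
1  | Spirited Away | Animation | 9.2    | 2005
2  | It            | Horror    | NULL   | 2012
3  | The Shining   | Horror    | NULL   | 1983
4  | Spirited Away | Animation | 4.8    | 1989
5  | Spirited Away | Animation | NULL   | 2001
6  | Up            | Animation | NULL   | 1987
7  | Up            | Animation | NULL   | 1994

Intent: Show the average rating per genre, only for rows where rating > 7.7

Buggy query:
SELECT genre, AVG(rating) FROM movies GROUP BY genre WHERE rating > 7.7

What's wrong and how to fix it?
Bug: WHERE cannot follow GROUP BY

Fix: Move the WHERE clause before GROUP BY

Corrected query:
SELECT genre, AVG(rating) FROM movies WHERE rating > 7.7 GROUP BY genre

Result:
genre     | AVG(rating)
----------+------------
Animation | 9.2        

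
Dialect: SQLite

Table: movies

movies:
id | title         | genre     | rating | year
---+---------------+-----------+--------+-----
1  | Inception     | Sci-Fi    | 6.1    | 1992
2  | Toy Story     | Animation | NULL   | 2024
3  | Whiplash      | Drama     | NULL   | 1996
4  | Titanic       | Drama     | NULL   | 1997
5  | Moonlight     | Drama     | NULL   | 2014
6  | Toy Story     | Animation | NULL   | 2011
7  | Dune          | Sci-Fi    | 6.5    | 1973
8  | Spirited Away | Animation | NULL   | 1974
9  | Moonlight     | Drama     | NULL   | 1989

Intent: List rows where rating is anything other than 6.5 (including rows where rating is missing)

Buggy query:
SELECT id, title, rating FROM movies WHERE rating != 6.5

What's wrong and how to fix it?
Bug: 'rating != 6.5' is unknown when rating is NULL, so NULL rows are silently excluded

Fix: Handle NULL separately with IS NULL alongside the inequality

Corrected query:
SELECT id, title, rating FROM movies WHERE rating != 6.5 OR rating IS NULL

Result:
id | title         | rating
---+---------------+-------
1  | Inception     | 6.1   
2  | Toy Story     | NULL  
3  | Whiplash      | NULL  
4  | Titanic       | NULL  
5  | Moonlight     | NULL  
6  | Toy Story     | NULL  
8  | Spirited Away | NULL  
9  | Moonlight     | NULL  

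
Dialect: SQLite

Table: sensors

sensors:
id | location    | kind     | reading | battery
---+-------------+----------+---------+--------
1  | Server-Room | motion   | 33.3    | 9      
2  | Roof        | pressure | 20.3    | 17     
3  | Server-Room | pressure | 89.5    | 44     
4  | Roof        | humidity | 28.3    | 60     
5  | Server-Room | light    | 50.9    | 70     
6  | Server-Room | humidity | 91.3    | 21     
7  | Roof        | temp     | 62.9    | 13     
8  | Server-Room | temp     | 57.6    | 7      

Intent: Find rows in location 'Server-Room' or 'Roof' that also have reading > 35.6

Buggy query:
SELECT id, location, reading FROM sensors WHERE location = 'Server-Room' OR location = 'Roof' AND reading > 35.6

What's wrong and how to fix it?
Bug: AND binds tighter than OR, so this parses as location = 'Server-Room' OR (location = 'Roof' AND reading > 35.6)

Fix: Add parentheses around the OR so the AND applies to both alternatives

Corrected query:
SELECT id, location, reading FROM sensors WHERE (location = 'Server-Room' OR location = 'Roof') AND reading > 35.6

Result:
id | location    | reading
---+-------------+--------
3  | Server-Room | 89.5   
5  | Server-Room | 50.9   
6  | Server-Room | 91.3   
7  | Roof        | 62.9   
8  | Server-Room | 57.6   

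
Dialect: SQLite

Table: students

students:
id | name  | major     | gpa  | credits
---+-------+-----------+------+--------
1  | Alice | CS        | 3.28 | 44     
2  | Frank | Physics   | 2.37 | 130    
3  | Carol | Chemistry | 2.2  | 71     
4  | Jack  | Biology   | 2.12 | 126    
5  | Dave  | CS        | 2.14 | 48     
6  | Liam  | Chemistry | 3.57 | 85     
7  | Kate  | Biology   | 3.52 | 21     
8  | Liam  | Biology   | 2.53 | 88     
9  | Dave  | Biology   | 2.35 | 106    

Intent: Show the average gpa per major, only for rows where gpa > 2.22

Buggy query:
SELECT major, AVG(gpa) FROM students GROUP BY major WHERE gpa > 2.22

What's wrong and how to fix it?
Bug: WHERE cannot follow GROUP BY

Fix: Move the WHERE clause before GROUP BY

Corrected query:
SELECT major, AVG(gpa) FROM students WHERE gpa > 2.22 GROUP BY major

Result:
major     | AVG(gpa)
----------+---------
Biology   | 2.8     
CS        | 3.28    
Chemistry | 3.57    
Physics   | 2.37    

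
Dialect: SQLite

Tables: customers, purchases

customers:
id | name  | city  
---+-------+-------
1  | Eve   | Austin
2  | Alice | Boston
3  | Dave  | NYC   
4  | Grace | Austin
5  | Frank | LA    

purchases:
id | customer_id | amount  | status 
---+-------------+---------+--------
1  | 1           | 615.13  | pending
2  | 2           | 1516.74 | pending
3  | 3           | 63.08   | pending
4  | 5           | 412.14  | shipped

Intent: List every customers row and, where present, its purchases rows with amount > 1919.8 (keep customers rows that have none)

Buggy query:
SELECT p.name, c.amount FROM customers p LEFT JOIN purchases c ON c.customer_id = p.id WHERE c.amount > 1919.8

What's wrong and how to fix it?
Bug: A WHERE condition on the right-hand table after LEFT JOIN drops unmatched parents

Fix: Put 'c.amount > 1919.8' in the JOIN's ON clause instead of WHERE

Corrected query:
SELECT p.name, c.amount FROM customers p LEFT JOIN purchases c ON c.customer_id = p.id AND c.amount > 1919.8

Result:
name  | amount
------+-------
Eve   | NULL  
Alice | NULL  
Dave  | NULL  
Grace | NULL  
Frank | NULL  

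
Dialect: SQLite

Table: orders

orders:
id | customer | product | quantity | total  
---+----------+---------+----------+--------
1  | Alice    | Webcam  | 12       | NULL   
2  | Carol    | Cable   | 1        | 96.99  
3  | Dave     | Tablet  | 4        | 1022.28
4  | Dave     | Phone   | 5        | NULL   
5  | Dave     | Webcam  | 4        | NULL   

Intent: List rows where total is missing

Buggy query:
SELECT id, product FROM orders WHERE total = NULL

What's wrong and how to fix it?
Bug: '= NULL' is always unknown in SQL three-valued logic, so no rows match

Fix: Use IS NULL to test for NULL

Corrected query:
SELECT id, product FROM orders WHERE total IS NULL

Result:
id | product
---+--------
1  | Webcam 
4  | Phone  
5  | Webcam 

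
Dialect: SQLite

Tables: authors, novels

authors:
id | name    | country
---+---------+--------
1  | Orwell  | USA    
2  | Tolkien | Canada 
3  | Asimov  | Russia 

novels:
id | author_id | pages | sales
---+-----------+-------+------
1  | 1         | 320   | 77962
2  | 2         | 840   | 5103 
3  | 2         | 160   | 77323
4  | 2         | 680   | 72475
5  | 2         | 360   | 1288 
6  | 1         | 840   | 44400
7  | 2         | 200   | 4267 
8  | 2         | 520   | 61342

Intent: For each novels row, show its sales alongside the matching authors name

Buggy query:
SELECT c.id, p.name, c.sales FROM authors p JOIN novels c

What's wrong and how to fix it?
Bug: Missing join condition: each novels row is matched to all authors rows instead of just its own

Fix: Specify the join condition linking the foreign key to the parent id

Corrected query:
SELECT c.id, p.name, c.sales FROM authors p JOIN novels c ON c.author_id = p.id

Result:
id | name    | sales
---+---------+------
1  | Orwell  | 77962
2  | Tolkien | 5103 
3  | Tolkien | 77323
4  | Tolkien | 72475
5  | Tolkien | 1288 
6  | Orwell  | 44400
7  | Tolkien | 4267 
8  | Tolkien | 61342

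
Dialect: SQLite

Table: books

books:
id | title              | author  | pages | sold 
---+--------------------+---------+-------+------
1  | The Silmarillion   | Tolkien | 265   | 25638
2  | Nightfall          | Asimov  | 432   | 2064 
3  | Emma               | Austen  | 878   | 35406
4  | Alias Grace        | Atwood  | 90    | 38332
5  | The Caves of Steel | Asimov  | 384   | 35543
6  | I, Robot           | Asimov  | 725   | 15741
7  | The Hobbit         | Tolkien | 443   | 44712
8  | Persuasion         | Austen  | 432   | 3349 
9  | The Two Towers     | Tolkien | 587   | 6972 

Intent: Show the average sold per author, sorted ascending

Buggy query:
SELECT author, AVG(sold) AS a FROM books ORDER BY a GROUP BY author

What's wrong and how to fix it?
Bug: GROUP BY must precede ORDER BY

Fix: Move ORDER BY to the end, after GROUP BY

Corrected query:
SELECT author, AVG(sold) AS a FROM books GROUP BY author ORDER BY a

Result:
author  | a           
--------+-------------
Asimov  | 17782.666667
Austen  | 19377.5     
Tolkien | 25774       
Atwood  | 38332       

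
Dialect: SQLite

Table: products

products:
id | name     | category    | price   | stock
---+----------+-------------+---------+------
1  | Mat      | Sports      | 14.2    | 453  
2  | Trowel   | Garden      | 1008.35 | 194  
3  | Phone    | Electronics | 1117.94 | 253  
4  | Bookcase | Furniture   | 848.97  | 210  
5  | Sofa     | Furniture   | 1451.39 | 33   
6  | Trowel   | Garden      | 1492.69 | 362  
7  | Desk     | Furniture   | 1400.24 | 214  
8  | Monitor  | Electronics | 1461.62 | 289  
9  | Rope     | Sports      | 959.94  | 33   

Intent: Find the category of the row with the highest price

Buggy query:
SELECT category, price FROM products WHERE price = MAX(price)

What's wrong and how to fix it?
Bug: WHERE is evaluated per row; an aggregate over the whole table isn't defined there

Fix: Use a subquery: WHERE price = (SELECT MAX(price) FROM products)

Corrected query:
SELECT category, price FROM products WHERE price = (SELECT MAX(price) FROM products)

Result:
category | price  
---------+--------
Garden   | 1492.69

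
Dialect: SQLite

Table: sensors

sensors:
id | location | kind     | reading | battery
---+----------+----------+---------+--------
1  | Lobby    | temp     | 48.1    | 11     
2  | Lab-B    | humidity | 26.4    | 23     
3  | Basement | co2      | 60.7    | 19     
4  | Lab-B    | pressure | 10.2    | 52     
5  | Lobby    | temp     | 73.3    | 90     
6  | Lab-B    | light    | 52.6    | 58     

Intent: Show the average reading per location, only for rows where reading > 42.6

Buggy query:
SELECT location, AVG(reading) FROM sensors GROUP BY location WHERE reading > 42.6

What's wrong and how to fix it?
Bug: WHERE cannot follow GROUP BY

Fix: Place WHERE between FROM and GROUP BY

Corrected query:
SELECT location, AVG(reading) FROM sensors WHERE reading > 42.6 GROUP BY location

Result:
location | AVG(reading)
---------+-------------
Basement | 60.7        
Lab-B    | 52.6        
Lobby    | 60.7        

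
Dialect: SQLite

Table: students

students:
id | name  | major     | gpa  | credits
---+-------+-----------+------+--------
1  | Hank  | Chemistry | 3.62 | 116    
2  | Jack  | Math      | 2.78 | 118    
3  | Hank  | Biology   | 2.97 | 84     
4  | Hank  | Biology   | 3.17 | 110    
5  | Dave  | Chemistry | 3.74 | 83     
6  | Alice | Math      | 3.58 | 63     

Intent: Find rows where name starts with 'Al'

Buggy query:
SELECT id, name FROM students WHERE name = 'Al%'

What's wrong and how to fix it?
Bug: Wildcards only work with LIKE; '=' treats '%' as a literal character

Fix: Replace '=' with LIKE so 'Al%' is treated as a pattern

Corrected query:
SELECT id, name FROM students WHERE name LIKE 'Al%'

Result:
id | name 
---+------
6  | Alice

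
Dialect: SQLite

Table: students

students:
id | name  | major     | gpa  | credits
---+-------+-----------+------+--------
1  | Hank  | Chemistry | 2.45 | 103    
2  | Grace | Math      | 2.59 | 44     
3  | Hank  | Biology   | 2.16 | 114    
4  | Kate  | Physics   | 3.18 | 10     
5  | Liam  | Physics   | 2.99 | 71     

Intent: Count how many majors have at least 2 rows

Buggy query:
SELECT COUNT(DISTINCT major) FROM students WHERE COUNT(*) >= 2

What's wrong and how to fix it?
Bug: WHERE filters individual rows, not groups, so a group-level COUNT is invalid there

Fix: Group first with HAVING COUNT(*) >= 2, then COUNT the resulting groups

Corrected query:
SELECT COUNT(*) FROM (SELECT major FROM students GROUP BY major HAVING COUNT(*) >= 2)

Result:
COUNT(*)
--------
1       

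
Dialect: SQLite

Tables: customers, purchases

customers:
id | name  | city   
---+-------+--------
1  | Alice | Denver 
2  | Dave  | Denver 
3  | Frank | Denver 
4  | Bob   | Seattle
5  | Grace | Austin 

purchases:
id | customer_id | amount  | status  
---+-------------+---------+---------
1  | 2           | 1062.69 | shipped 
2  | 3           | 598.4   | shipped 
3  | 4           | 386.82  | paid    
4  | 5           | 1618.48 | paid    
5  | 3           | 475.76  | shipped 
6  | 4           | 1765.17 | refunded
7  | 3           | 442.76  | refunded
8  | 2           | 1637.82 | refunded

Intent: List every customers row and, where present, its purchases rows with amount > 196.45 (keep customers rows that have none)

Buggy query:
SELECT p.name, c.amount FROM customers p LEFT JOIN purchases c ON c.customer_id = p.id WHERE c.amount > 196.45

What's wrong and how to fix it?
Bug: Filtering c.amount in WHERE discards the NULL rows produced by LEFT JOIN, turning it into an inner join

Fix: Put 'c.amount > 196.45' in the JOIN's ON clause instead of WHERE

Corrected query:
SELECT p.name, c.amount FROM customers p LEFT JOIN purchases c ON c.customer_id = p.id AND c.amount > 196.45

Result:
name  | amount 
------+--------
Alice | NULL   
Dave  | 1062.69
Dave  | 1637.82
Frank | 442.76 
Frank | 475.76 
Frank | 598.4  
Bob   | 386.82 
Bob   | 1765.17
Grace | 1618.48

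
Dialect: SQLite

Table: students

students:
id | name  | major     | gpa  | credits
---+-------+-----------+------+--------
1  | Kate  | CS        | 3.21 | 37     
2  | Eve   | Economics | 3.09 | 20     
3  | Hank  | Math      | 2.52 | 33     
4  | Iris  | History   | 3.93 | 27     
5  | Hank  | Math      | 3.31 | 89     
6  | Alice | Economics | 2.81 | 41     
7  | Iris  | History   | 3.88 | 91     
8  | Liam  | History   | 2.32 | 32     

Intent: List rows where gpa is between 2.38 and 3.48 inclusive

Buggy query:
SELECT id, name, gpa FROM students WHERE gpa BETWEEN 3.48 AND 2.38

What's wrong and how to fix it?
Bug: BETWEEN expects the lower bound first; with 3.48 AND 2.38 the range is empty

Fix: Write BETWEEN 2.38 AND 3.48

Corrected query:
SELECT id, name, gpa FROM students WHERE gpa BETWEEN 2.38 AND 3.48

Result:
id | name  | gpa 
---+-------+-----
1  | Kate  | 3.21
2  | Eve   | 3.09
3  | Hank  | 2.52
5  | Hank  | 3.31
6  | Alice | 2.81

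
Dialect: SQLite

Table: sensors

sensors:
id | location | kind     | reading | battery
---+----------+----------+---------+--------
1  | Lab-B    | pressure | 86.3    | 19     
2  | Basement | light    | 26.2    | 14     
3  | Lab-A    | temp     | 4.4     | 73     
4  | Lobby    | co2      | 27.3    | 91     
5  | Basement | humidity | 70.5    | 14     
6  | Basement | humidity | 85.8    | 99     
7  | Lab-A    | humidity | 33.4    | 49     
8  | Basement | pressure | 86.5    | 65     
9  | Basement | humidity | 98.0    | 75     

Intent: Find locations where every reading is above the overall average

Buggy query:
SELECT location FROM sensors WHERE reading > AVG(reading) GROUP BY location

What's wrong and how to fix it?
Bug: AVG() is an aggregate; it can't sit directly in WHERE

Fix: Use a subquery for AVG and a HAVING MIN(...) filter so the condition holds for every row in the group

Corrected query:
SELECT location FROM sensors GROUP BY location HAVING MIN(reading) > (SELECT AVG(reading) FROM sensors)

Result:
location
--------
Lab-B   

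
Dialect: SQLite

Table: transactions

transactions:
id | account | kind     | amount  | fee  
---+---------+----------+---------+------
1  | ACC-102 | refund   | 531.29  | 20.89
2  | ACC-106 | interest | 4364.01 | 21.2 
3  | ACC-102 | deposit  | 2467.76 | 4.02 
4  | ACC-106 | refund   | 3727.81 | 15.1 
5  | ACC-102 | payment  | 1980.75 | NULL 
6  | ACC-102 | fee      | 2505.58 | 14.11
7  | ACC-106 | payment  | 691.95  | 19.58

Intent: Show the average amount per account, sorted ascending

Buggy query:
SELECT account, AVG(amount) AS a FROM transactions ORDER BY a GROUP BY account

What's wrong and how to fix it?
Bug: ORDER BY appears before GROUP BY; SQL clause order requires GROUP BY first

Fix: Reorder: SELECT … FROM … GROUP BY … ORDER BY …

Corrected query:
SELECT account, AVG(amount) AS a FROM transactions GROUP BY account ORDER BY a

Result:
account | a          
--------+------------
ACC-102 | 1871.345   
ACC-106 | 2927.923333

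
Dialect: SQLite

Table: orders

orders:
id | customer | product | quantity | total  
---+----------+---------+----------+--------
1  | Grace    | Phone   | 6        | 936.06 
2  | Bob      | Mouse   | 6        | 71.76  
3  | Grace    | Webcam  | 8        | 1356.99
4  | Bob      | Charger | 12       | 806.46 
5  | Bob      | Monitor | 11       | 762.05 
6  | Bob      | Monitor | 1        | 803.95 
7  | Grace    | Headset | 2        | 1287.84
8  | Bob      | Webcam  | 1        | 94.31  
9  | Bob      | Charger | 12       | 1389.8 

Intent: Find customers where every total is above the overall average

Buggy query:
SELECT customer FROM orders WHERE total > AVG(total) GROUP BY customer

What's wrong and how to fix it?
Bug: WHERE evaluates per row before aggregation, so AVG() is unavailable

Fix: Compute the overall average in a scalar subquery and compare each group's MIN against it in HAVING

Corrected query:
SELECT customer FROM orders GROUP BY customer HAVING MIN(total) > (SELECT AVG(total) FROM orders)

Result:
customer
--------
Grace   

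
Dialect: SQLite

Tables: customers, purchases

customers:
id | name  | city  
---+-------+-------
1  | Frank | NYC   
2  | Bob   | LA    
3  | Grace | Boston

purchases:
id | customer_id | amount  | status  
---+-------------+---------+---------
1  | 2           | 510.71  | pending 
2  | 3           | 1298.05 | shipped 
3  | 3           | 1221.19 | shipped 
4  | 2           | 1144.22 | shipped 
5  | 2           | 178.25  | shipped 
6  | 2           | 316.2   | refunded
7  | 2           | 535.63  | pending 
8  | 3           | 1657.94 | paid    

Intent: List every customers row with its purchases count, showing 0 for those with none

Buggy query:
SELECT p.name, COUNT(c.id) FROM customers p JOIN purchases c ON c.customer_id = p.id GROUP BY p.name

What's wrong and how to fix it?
Bug: INNER JOIN drops customers rows that have no matching purchases rows

Fix: Use LEFT JOIN so parents without children still appear (COUNT(c.id) gives 0)

Corrected query:
SELECT p.name, COUNT(c.id) FROM customers p LEFT JOIN purchases c ON c.customer_id = p.id GROUP BY p.name

Result:
name  | COUNT(c.id)
------+------------
Bob   | 5          
Frank | 0          
Grace | 3          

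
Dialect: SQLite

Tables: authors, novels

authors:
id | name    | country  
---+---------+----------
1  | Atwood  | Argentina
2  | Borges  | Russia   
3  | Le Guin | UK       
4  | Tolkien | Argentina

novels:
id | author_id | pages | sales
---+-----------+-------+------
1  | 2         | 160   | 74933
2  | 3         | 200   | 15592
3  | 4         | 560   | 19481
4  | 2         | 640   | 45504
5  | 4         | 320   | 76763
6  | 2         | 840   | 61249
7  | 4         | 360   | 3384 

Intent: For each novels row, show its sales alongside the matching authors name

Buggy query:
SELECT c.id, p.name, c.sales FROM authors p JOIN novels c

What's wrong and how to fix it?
Bug: Missing join condition: each novels row is matched to all authors rows instead of just its own

Fix: Add ON c.author_id = p.id to the JOIN

Corrected query:
SELECT c.id, p.name, c.sales FROM authors p JOIN novels c ON c.author_id = p.id

Result:
id | name    | sales
---+---------+------
1  | Borges  | 74933
2  | Le Guin | 15592
3  | Tolkien | 19481
4  | Borges  | 45504
5  | Tolkien | 76763
6  | Borges  | 61249
7  | Tolkien | 3384 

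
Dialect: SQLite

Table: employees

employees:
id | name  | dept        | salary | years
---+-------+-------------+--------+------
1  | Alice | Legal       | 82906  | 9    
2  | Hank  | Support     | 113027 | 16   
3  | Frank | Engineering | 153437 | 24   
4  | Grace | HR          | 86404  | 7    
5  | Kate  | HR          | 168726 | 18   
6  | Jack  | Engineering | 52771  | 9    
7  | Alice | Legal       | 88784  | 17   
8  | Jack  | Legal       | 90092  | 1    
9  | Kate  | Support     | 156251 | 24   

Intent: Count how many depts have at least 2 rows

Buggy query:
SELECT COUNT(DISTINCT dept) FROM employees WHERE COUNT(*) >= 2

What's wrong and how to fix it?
Bug: COUNT(*) cannot appear in WHERE; the per-group count doesn't exist yet

Fix: Use a subquery that GROUPs and filters with HAVING, then count its rows

Corrected query:
SELECT COUNT(*) FROM (SELECT dept FROM employees GROUP BY dept HAVING COUNT(*) >= 2)

Result:
COUNT(*)
--------
4       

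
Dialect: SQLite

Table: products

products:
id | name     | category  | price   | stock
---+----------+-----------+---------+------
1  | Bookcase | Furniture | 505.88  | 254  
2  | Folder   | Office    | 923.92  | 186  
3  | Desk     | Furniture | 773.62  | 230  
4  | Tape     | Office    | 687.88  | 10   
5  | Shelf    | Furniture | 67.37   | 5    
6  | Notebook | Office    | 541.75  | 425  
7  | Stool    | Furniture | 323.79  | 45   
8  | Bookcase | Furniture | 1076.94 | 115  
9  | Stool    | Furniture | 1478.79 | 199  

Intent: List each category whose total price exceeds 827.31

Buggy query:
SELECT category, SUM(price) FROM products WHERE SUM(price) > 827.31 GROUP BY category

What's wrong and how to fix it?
Bug: Aggregate functions cannot appear in a WHERE clause

Fix: Move the aggregate condition to a HAVING clause

Corrected query:
SELECT category, SUM(price) FROM products GROUP BY category HAVING SUM(price) > 827.31

Result:
category  | SUM(price)
----------+-----------
Furniture | 4226.39   
Office    | 2153.55   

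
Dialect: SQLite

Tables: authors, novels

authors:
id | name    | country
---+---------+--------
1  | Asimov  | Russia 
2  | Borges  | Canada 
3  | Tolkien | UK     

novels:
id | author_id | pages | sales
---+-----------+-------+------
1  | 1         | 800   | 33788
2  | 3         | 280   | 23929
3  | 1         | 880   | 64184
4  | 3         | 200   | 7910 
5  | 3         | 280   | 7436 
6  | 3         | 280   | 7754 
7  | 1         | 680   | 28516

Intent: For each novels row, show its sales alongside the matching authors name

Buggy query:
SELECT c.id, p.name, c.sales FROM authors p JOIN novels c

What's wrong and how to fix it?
Bug: JOIN with no ON clause produces a cartesian product; every novels row pairs with every authors row

Fix: Add ON c.author_id = p.id to the JOIN

Corrected query:
SELECT c.id, p.name, c.sales FROM authors p JOIN novels c ON c.author_id = p.id

Result:
id | name    | sales
---+---------+------
1  | Asimov  | 33788
2  | Tolkien | 23929
3  | Asimov  | 64184
4  | Tolkien | 7910 
5  | Tolkien | 7436 
6  | Tolkien | 7754 
7  | Asimov  | 28516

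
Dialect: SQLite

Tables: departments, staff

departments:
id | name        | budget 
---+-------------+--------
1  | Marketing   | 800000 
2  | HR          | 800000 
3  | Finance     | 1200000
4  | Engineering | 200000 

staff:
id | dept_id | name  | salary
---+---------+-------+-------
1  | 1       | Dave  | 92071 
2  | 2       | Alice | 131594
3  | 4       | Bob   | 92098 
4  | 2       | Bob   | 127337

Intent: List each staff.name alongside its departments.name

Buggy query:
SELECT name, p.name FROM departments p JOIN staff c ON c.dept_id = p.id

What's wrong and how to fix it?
Bug: 'name' exists in both joined tables, so the database can't tell which one is meant

Fix: Prefix ambiguous columns with the table alias

Corrected query:
SELECT c.name, p.name FROM departments p JOIN staff c ON c.dept_id = p.id

Result:
name  | name       
------+------------
Dave  | Marketing  
Alice | HR         
Bob   | Engineering
Bob   | HR         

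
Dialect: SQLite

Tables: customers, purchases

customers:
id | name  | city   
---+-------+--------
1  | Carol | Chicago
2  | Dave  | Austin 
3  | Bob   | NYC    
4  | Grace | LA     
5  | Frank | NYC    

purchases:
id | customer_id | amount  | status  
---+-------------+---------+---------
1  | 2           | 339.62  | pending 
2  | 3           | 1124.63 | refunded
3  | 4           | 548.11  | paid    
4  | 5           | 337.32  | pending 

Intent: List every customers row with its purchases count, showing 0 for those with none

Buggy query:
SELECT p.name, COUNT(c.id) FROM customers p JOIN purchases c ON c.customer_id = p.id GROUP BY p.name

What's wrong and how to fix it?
Bug: An inner join excludes parents with zero children

Fix: Switch to LEFT JOIN to retain unmatched parent rows

Corrected query:
SELECT p.name, COUNT(c.id) FROM customers p LEFT JOIN purchases c ON c.customer_id = p.id GROUP BY p.name

Result:
name  | COUNT(c.id)
------+------------
Bob   | 1          
Carol | 0          
Dave  | 1          
Frank | 1          
Grace | 1          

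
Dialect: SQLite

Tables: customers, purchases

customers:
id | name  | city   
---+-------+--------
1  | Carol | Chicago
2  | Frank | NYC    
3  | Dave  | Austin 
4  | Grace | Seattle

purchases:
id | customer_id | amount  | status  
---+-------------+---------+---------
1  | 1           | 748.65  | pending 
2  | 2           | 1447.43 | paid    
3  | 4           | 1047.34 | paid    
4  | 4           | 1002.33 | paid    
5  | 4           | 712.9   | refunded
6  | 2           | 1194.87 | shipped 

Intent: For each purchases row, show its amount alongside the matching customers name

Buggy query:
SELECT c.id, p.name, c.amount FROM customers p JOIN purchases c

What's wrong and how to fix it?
Bug: Missing join condition: each purchases row is matched to all customers rows instead of just its own

Fix: Add ON c.customer_id = p.id to the JOIN

Corrected query:
SELECT c.id, p.name, c.amount FROM customers p JOIN purchases c ON c.customer_id = p.id

Result:
id | name  | amount 
---+-------+--------
1  | Carol | 748.65 
2  | Frank | 1447.43
3  | Grace | 1047.34
4  | Grace | 1002.33
5  | Grace | 712.9  
6  | Frank | 1194.87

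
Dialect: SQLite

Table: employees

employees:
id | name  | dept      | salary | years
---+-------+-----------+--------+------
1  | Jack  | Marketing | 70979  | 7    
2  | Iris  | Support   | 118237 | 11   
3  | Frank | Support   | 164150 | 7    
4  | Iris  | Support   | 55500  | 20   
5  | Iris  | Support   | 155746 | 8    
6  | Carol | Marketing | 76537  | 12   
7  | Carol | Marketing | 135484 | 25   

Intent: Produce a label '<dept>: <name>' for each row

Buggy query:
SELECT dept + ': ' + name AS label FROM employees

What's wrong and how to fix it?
Bug: '+' is numeric addition; on text columns SQLite converts them to 0 instead of concatenating

Fix: Use the || operator for string concatenation

Corrected query:
SELECT dept || ': ' || name AS label FROM employees

Result:
label           
----------------
Marketing: Jack 
Support: Iris   
Support: Frank  
Support: Iris   
Support: Iris   
Marketing: Carol
Marketing: Carol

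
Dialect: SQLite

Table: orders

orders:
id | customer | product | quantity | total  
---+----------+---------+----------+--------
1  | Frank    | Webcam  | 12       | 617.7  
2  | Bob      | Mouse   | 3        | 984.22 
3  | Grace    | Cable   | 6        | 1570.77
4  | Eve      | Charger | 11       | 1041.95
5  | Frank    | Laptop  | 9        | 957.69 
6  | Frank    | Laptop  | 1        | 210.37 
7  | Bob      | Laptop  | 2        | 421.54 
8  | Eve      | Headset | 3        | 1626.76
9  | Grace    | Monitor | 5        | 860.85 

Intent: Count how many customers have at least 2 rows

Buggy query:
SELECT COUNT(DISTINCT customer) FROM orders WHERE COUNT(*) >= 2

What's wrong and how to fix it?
Bug: WHERE filters individual rows, not groups, so a group-level COUNT is invalid there

Fix: Use a subquery that GROUPs and filters with HAVING, then count its rows

Corrected query:
SELECT COUNT(*) FROM (SELECT customer FROM orders GROUP BY customer HAVING COUNT(*) >= 2)

Result:
COUNT(*)
--------
4       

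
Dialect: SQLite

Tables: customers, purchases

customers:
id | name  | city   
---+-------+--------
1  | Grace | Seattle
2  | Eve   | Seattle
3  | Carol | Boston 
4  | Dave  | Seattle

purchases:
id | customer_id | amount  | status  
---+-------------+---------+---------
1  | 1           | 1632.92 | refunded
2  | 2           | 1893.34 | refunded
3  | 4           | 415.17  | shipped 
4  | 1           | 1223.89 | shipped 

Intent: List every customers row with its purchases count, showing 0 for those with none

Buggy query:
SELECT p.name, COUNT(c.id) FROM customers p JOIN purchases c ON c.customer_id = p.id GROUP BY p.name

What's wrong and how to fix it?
Bug: An inner join excludes parents with zero children

Fix: Use LEFT JOIN so parents without children still appear (COUNT(c.id) gives 0)

Corrected query:
SELECT p.name, COUNT(c.id) FROM customers p LEFT JOIN purchases c ON c.customer_id = p.id GROUP BY p.name

Result:
name  | COUNT(c.id)
------+------------
Carol | 0          
Dave  | 1          
Eve   | 1          
Grace | 2          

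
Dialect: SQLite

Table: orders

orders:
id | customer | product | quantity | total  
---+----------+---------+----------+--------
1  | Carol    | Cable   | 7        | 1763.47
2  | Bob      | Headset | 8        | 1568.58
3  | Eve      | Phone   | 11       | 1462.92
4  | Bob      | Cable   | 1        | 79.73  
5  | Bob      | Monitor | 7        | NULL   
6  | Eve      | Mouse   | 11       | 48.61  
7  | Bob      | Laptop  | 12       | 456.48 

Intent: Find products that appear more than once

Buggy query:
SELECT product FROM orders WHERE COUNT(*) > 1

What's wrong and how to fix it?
Bug: WHERE can't reference COUNT(*); aggregates are computed after WHERE

Fix: Group first, then use HAVING for the count condition

Corrected query:
SELECT product FROM orders GROUP BY product HAVING COUNT(*) > 1

Result:
product
-------
Cable  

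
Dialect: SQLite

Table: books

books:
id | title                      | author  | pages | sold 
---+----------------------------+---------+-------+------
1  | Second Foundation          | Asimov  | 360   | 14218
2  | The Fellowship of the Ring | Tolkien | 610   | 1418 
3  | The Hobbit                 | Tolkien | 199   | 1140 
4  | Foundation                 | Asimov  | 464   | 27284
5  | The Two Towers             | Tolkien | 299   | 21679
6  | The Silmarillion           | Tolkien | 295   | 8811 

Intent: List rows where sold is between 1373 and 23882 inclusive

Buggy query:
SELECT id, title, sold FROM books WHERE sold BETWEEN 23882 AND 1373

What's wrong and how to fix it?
Bug: The bounds are reversed; BETWEEN a AND b requires a <= b to match anything

Fix: Swap the bounds so the smaller value comes first

Corrected query:
SELECT id, title, sold FROM books WHERE sold BETWEEN 1373 AND 23882

Result:
id | title                      | sold 
---+----------------------------+------
1  | Second Foundation          | 14218
2  | The Fellowship of the Ring | 1418 
5  | The Two Towers             | 21679
6  | The Silmarillion           | 8811 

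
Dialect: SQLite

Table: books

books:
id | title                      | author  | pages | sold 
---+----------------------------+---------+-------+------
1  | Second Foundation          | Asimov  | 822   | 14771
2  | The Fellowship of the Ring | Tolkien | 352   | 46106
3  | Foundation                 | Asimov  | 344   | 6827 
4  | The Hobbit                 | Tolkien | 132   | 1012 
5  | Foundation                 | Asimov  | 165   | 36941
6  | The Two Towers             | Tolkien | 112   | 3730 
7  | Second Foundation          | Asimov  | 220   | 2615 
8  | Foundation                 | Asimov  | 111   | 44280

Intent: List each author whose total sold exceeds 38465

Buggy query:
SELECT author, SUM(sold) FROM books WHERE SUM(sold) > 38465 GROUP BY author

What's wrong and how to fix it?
Bug: SUM(sold) is an aggregate, but WHERE filters rows before aggregation

Fix: Move the aggregate condition to a HAVING clause

Corrected query:
SELECT author, SUM(sold) FROM books GROUP BY author HAVING SUM(sold) > 38465

Result:
author  | SUM(sold)
--------+----------
Asimov  | 105434   
Tolkien | 50848    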